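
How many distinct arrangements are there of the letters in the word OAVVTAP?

1260

OAVVTAP has 7 letters with A appearing twice and V appearing twice.
Dividing 7! = 5040 by 2!·2! = 4 for the repeated letters gives 1260.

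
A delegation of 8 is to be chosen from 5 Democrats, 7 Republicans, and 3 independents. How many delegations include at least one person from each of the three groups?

Unrestricted: C(15,8) = 6435 ways to pick any 8 of the 15.
Subtract selections that omit an entire group: no Democrats → C(10,8) = 45; no Republicans → C(8,8) = 1; no independents → C(12,8) = 495.
Add back selections omitting two groups (i.e. drawn from a single group): C(5,8) + C(7,8) + C(3,8) = 0.
By inclusion–exclusion: 6435 − 541 + 0 = 5894.

5894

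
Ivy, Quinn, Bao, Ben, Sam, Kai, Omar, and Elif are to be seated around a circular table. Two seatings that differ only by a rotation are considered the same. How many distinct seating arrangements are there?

Fix one person's seat to break rotational symmetry; the remaining 7 people can be arranged in (7)! = 5040 ways.

5040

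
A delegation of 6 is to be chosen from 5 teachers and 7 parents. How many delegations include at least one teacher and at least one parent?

Unrestricted: C(12,6) = 924 ways to pick any 6 of the 12.
Selections missing a whole group: no teachers → C(7,6) = 7; no parents → C(5,6) = 0.
Both groups omitted at once is impossible, so 924 − 7 = 917.

917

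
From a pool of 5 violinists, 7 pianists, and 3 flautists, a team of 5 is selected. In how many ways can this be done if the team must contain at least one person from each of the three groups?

Total 5-person selections from all 15: C(15,5) = 3003.
Selections missing a whole group: no violinists → C(10,5) = 252; no pianists → C(8,5) = 56; no flautists → C(12,5) = 792.
Add back selections omitting two groups (i.e. drawn from a single group): C(5,5) + C(7,5) + C(3,5) = 22.
By inclusion–exclusion: 3003 − 1100 + 22 = 1925.

1925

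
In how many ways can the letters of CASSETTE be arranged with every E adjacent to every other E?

Treat the 2 copies of E as a single block. The multiset to arrange is then {EE, A, C, S, S, T, T}, 7 items in all.
That gives (7)!/(2!·2!) = 1260 arrangements.

1260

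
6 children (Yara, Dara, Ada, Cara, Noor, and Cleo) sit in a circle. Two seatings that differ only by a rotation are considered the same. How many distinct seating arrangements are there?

Fix one person's seat to break rotational symmetry; the remaining 5 people can be arranged in (5)! = 120 ways.

120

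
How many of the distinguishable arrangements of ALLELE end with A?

Fix A in the last position and arrange the remaining 5 letters.
Those 5 letters have E appearing twice and L appearing 3 times, giving (5)!/(3!·2!) = 10.

10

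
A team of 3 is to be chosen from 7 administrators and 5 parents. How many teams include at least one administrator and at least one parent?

175

With no constraint there are C(12,3) = 220 possible selections.
Subtract selections that omit an entire group: no administrators → C(5,3) = 10; no parents → C(7,3) = 35.
Both groups omitted at once is impossible, so 220 − 45 = 175.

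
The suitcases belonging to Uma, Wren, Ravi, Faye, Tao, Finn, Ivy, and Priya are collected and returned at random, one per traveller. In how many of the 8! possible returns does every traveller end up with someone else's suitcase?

14833

Let Aᵢ be the assignments in which traveller i gets their own suitcase. We want the size of the complement of A₁∪…∪A_8.
By inclusion–exclusion this is Σ_{j=0}^{8} (−1)^j C(8,j)·(8−j)!.
Computing: 40320 − 40320 + 20160 − 6720 + 1680 − 336 + 56 − 8 + 1 = 14833.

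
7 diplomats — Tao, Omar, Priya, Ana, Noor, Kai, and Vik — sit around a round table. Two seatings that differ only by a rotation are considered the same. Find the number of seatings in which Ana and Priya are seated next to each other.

Glue Ana and Priya into a block (2 internal orders). Seating 6 units around a circle gives (5)! arrangements.
So 2 × (5)! = 2 × 120 = 240.

240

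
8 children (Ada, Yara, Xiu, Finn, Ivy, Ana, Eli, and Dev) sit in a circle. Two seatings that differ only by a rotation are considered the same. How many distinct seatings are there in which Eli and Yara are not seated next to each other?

3600

All circular seatings of 8 people number (7)! = 5040.
Seatings with Eli beside Yara: treat them as a block with 2 internal orders, giving 2 × (6)! = 1440.
Subtracting, 5040 − 1440 = 3600.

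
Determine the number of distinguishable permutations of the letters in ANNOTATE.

Letter multiplicities in ANNOTATE: A×2, E×1, N×2, O×1, T×2.
So there are 8! / (2!·2!·2!) = 5040 distinguishable arrangements.

5040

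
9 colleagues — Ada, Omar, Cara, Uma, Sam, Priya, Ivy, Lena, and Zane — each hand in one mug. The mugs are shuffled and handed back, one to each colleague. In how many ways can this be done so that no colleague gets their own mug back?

133496

Let Aᵢ be the assignments in which colleague i gets their own mug. We want the size of the complement of A₁∪…∪A_9.
By inclusion–exclusion this is Σ_{j=0}^{9} (−1)^j C(9,j)·(9−j)!.
Computing: 362880 − 362880 + 181440 − 60480 + 15120 − 3024 + 504 − 72 + 9 − 1 = 133496.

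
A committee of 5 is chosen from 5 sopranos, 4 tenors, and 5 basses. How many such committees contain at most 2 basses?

Split by how many basses are chosen (0 through 2).
Sum: C(5,0)·C(9,5) + C(5,1)·C(9,4) + C(5,2)·C(9,3) = 126 + 630 + 840 = 1596.

1596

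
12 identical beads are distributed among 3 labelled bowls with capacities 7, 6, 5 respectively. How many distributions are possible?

Ignoring the caps, the number of non-negative solutions to x_1+…+x_3 = 12 is C(14,2) = 91.
Subtract solutions that violate a single cap (substitute x_i' = x_i − (cap_i+1)): x_1 ≥ 8 gives C(6,2) = 15; x_2 ≥ 7 gives C(7,2) = 21; x_3 ≥ 6 gives C(8,2) = 28. Together 64.
No two caps can be exceeded simultaneously, so the pair terms are all 0.
By inclusion–exclusion the count is 91 − 64 + 0 = 27.

27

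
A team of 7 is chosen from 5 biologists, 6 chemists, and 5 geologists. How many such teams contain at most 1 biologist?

2640

Split by how many biologists are chosen (0 through 1).
Sum: C(5,0)·C(11,7) + C(5,1)·C(11,6) = 330 + 2310 = 2640.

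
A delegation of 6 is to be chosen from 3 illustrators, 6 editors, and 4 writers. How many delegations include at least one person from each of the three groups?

1416

With no constraint there are C(13,6) = 1716 possible selections.
Subtract selections that omit an entire group: no illustrators → C(10,6) = 210; no editors → C(7,6) = 7; no writers → C(9,6) = 84.
Add back selections omitting two groups (i.e. drawn from a single group): C(3,6) + C(6,6) + C(4,6) = 1.
By inclusion–exclusion: 1716 − 301 + 1 = 1416.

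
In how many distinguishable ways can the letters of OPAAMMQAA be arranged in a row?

7560

OPAAMMQAA has 9 letters with A appearing 4 times and M appearing twice.
The number of distinct arrangements is 9!/(4!·2!) = 362880/48 = 7560.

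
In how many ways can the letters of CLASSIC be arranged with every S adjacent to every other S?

360

Treat the 2 copies of S as a single block. The multiset to arrange is then {SS, A, C, C, I, L}, 6 items in all.
That gives (6)!/(2!) = 360 arrangements.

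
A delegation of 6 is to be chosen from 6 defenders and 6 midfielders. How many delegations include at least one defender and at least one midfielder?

922

Unrestricted: C(12,6) = 924 ways to pick any 6 of the 12.
Subtract selections that omit an entire group: no defenders → C(6,6) = 1; no midfielders → C(6,6) = 1.
Both groups omitted at once is impossible, so 924 − 2 = 922.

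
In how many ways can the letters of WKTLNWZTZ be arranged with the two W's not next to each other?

35280

There are 9!/(2!·2!·2!) = 45360 arrangements of WKTLNWZTZ in total.
If the two W's are adjacent, glue them into one block, leaving 8 items to arrange: (8)!/(2!·2!) = 10080 ways.
Hence 45360 − 10080 = 35280.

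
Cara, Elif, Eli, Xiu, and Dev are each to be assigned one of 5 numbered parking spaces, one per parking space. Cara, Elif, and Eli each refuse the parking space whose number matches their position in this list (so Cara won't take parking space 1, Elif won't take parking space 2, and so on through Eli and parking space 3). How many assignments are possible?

Let Aᵢ (for i ∈ {1, 2, 3}) be the placements that put person i in their forbidden parking space. Any j of these fix j positions, leaving (5−j)! ways to fill the rest, and there are C(3,j) ways to pick which j.
By inclusion–exclusion, the number of valid placements is Σ_{j=0}^{3} (−1)^j C(3,j)·(5−j)!.
Computing: 120 − 72 + 18 − 2 = 64.

64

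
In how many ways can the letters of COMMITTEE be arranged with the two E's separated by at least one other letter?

35280

Total arrangements of COMMITTEE: 9!/(2!·2!·2!) = 45360.
Arrangements with the E's together: treat EE as one letter, giving (8)!/(2!·2!) = 10080.
Hence 45360 − 10080 = 35280.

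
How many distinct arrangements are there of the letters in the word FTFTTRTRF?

1260

The 9 letters of FTFTTRTRF have repeats: F appearing 3 times, R appearing twice, and T appearing 4 times.
So there are 9! / (4!·3!·2!) = 1260 distinguishable arrangements.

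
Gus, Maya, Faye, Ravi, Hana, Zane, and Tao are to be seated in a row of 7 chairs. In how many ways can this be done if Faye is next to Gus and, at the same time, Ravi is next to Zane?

480

Treat {Faye,Gus} as one block (2 orders) and {Ravi,Zane} as another (2 orders).
That leaves 5 units to arrange: 2 × 2 × 5! = 4 × 120 = 480.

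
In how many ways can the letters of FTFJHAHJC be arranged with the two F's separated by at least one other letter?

Total arrangements of FTFJHAHJC: 9!/(2!·2!·2!) = 45360.
If the two F's are adjacent, glue them into one block, leaving 8 items to arrange: (8)!/(2!·2!) = 10080 ways.
Subtracting, 45360 − 10080 = 35280 arrangements keep the F's apart.

35280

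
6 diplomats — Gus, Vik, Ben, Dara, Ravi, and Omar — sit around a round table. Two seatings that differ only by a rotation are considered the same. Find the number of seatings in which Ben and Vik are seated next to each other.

Glue Ben and Vik into a block (2 internal orders). Seating 5 units around a circle gives (4)! arrangements.
So 2 × (4)! = 2 × 24 = 48.

48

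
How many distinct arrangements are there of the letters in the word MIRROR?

120

The 6 letters of MIRROR have repeats: R appearing 3 times.
Dividing 6! = 720 by 3! = 6 for the repeated letters gives 120.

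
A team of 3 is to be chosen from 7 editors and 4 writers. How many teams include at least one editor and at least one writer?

Unrestricted: C(11,3) = 165 ways to pick any 3 of the 11.
Subtract selections that omit an entire group: no editors → C(4,3) = 4; no writers → C(7,3) = 35.
Both groups omitted at once is impossible, so 165 − 39 = 126.

126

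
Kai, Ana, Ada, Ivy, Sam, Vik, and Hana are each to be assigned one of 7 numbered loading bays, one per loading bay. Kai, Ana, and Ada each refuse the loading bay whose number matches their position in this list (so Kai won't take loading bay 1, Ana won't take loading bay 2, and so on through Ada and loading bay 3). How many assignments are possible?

3216

Let Aᵢ (for i ∈ {1, 2, 3}) be the placements that put person i in their forbidden loading bay. Any j of these fix j positions, leaving (7−j)! ways to fill the rest, and there are C(3,j) ways to pick which j.
By inclusion–exclusion, the number of valid placements is Σ_{j=0}^{3} (−1)^j C(3,j)·(7−j)!.
Computing: 5040 − 2160 + 360 − 24 = 3216.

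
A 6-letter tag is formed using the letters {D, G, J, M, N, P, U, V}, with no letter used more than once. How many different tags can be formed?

With no repetition, fill the 6 letters in order: 8 choices, then 7, down to 3.
8 × 7 × 6 × 5 × 4 × 3 = 20160.

20160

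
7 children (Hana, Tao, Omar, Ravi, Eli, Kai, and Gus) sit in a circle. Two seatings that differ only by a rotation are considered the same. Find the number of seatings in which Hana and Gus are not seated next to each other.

Without the restriction there are (6)! = 720 seatings.
Those with Hana next to Gus: fuse the pair into one unit and seat 6 units around a circle — 2·(5)! = 240.
Subtracting, 720 − 240 = 480.

480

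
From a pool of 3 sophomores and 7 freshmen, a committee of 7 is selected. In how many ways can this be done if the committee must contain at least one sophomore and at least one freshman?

With no constraint there are C(10,7) = 120 possible selections.
Selections missing a whole group: no sophomores → C(7,7) = 1; no freshmen → C(3,7) = 0.
Both groups omitted at once is impossible, so 120 − 1 = 119.

119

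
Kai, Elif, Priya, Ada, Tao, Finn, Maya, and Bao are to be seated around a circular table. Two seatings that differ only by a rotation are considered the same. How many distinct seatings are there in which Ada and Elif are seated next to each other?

Treat {Ada, Elif} as one unit (2 internal orders) and seat the resulting 7 units around the table: (6)! circular arrangements.
So 2 × (6)! = 2 × 720 = 1440.

1440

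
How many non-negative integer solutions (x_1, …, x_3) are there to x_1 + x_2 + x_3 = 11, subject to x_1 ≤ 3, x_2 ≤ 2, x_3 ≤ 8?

6

Ignoring the caps, the number of non-negative solutions to x_1+…+x_3 = 11 is C(13,2) = 78.
Subtract solutions that violate a single cap (substitute x_i' = x_i − (cap_i+1)): x_1 ≥ 4 gives C(9,2) = 36; x_2 ≥ 3 gives C(10,2) = 45; x_3 ≥ 9 gives C(4,2) = 6. Together 87.
Add back pairs where two caps are both exceeded: 15 + 0 + 0 = 15.
By inclusion–exclusion the count is 78 − 87 + 15 = 6.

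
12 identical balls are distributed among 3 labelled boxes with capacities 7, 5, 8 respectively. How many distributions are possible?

38

Without the upper bounds there are C(14,2) = 91 ways to split 12 among 3 boxes.
Subtract solutions that violate a single cap (substitute x_i' = x_i − (cap_i+1)): x_1 ≥ 8 gives C(6,2) = 15; x_2 ≥ 6 gives C(8,2) = 28; x_3 ≥ 9 gives C(5,2) = 10. Together 53.
No two caps can be exceeded simultaneously, so the pair terms are all 0.
By inclusion–exclusion the count is 91 − 53 + 0 = 38.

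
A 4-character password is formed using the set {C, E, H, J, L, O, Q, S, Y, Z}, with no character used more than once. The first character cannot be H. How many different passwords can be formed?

4536

The first character has 10−1 = 9 choices (anything except H).
The remaining 3 characters are filled from the other 9 symbols without repetition: 9 × 8 × 7 = 504.
Total: 9 × 504 = 4536.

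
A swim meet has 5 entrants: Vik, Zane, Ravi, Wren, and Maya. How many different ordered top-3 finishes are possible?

60

There are 5 choices for 1st place, 4 for 2nd, and 3 for 3rd.
That gives 5 × 4 × 3 = 60.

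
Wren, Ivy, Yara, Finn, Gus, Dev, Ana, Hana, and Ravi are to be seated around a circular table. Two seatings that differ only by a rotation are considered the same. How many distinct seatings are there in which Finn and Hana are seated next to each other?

Glue Finn and Hana into a block (2 internal orders). Seating 8 units around a circle gives (7)! arrangements.
So 2 × (7)! = 2 × 5040 = 10080.

10080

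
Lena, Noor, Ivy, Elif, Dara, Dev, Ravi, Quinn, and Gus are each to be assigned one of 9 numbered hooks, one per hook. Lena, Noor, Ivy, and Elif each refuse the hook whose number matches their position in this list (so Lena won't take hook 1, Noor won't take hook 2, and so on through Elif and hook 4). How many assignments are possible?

Let Aᵢ (for 1 ≤ i ≤ 4) be the placements that put person i in their forbidden hook. Any j of these fix j positions, leaving (9−j)! ways to fill the rest, and there are C(4,j) ways to pick which j.
By inclusion–exclusion, the number of valid placements is Σ_{j=0}^{4} (−1)^j C(4,j)·(9−j)!.
Computing: 362880 − 161280 + 30240 − 2880 + 120 = 229080.

229080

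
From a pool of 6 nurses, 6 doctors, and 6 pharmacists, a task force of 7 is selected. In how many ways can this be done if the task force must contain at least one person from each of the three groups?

29448

Unrestricted: C(18,7) = 31824 ways to pick any 7 of the 18.
Subtract selections that omit an entire group: no nurses → C(12,7) = 792; no doctors → C(12,7) = 792; no pharmacists → C(12,7) = 792.
Add back selections omitting two groups (i.e. drawn from a single group): C(6,7) + C(6,7) + C(6,7) = 0.
By inclusion–exclusion: 31824 − 2376 + 0 = 29448.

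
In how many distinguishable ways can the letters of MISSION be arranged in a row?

1260

Letter multiplicities in MISSION: I×2, M×1, N×1, O×1, S×2.
So there are 7! / (2!·2!) = 1260 distinguishable arrangements.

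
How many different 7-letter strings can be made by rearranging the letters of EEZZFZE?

EEZZFZE has 7 letters with E appearing 3 times and Z appearing 3 times.
So there are 7! / (3!·3!) = 140 distinguishable arrangements.

140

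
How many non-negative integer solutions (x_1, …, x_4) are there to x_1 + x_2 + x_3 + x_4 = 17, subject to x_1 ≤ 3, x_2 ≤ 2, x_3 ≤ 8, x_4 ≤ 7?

19

Ignoring the caps, the number of non-negative solutions to x_1+…+x_4 = 17 is C(20,3) = 1140.
Subtract solutions that violate a single cap (substitute x_i' = x_i − (cap_i+1)): x_1 ≥ 4 gives C(16,3) = 560; x_2 ≥ 3 gives C(17,3) = 680; x_3 ≥ 9 gives C(11,3) = 165; x_4 ≥ 8 gives C(12,3) = 220. Together 1625.
Add back pairs where two caps are both exceeded: 286 + 35 + 56 + 56 + 84 + 1 = 518.
Subtract triples: 4 + 10 + 0 + 0 = 14.
By inclusion–exclusion the count is 1140 − 1625 + 518 − 14 = 19.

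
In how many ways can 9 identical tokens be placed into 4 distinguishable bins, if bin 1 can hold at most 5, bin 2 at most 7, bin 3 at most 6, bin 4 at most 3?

130

Ignoring the caps, the number of non-negative solutions to x_1+…+x_4 = 9 is C(12,3) = 220.
Subtract solutions that violate a single cap (substitute x_i' = x_i − (cap_i+1)): x_1 ≥ 6 gives C(6,3) = 20; x_2 ≥ 8 gives C(4,3) = 4; x_3 ≥ 7 gives C(5,3) = 10; x_4 ≥ 4 gives C(8,3) = 56. Together 90.
No two caps can be exceeded simultaneously, so the pair terms are all 0.
By inclusion–exclusion the count is 220 − 90 + 0 = 130.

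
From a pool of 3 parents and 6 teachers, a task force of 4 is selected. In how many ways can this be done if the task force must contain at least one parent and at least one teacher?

111

With no constraint there are C(9,4) = 126 possible selections.
Selections missing a whole group: no parents → C(6,4) = 15; no teachers → C(3,4) = 0.
Both groups omitted at once is impossible, so 126 − 15 = 111.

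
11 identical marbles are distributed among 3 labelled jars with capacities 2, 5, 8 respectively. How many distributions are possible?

12

Without the upper bounds there are C(13,2) = 78 ways to split 11 among 3 jars.
Subtract solutions that violate a single cap (substitute x_i' = x_i − (cap_i+1)): x_1 ≥ 3 gives C(10,2) = 45; x_2 ≥ 6 gives C(7,2) = 21; x_3 ≥ 9 gives C(4,2) = 6. Together 72.
Add back pairs where two caps are both exceeded: 6 + 0 + 0 = 6.
By inclusion–exclusion the count is 78 − 72 + 6 = 12.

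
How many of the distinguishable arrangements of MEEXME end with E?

With the last slot taken by E, it remains to arrange the other 5 letters (MEXME).
Those 5 letters have E appearing twice and M appearing twice, giving (5)!/(2!·2!) = 30.

30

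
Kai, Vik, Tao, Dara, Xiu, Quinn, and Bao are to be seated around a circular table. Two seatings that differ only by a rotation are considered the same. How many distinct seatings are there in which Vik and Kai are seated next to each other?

Glue Vik and Kai into a block (2 internal orders). Seating 6 units around a circle gives (5)! arrangements.
So 2 × (5)! = 2 × 120 = 240.

240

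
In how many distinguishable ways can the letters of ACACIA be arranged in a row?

ACACIA has 6 letters with A appearing 3 times and C appearing twice.
The number of distinct arrangements is 6!/(3!·2!) = 720/12 = 60.

60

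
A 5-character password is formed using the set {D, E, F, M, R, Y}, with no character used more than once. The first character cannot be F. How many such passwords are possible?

600

The first character has 6−1 = 5 choices (anything except F).
The remaining 4 characters are filled from the other 5 symbols without repetition: 5 × 4 × 3 × 2 = 120.
Total: 5 × 120 = 600.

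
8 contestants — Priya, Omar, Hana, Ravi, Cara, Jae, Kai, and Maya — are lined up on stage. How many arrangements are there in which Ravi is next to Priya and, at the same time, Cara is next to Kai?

2880

Treat {Ravi,Priya} as one block (2 orders) and {Cara,Kai} as another (2 orders).
That leaves 6 units to arrange: 2 × 2 × 6! = 4 × 720 = 2880.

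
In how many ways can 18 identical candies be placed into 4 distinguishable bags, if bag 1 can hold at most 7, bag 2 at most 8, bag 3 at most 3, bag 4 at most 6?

Ignoring the caps, the number of non-negative solutions to x_1+…+x_4 = 18 is C(21,3) = 1330.
Subtract solutions that violate a single cap (substitute x_i' = x_i − (cap_i+1)): x_1 ≥ 8 gives C(13,3) = 286; x_2 ≥ 9 gives C(12,3) = 220; x_3 ≥ 4 gives C(17,3) = 680; x_4 ≥ 7 gives C(14,3) = 364. Together 1550.
Add back pairs where two caps are both exceeded: 4 + 84 + 20 + 56 + 10 + 120 = 294.
By inclusion–exclusion the count is 1330 − 1550 + 294 = 74.

74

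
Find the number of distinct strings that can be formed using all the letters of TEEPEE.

30

The 6 letters of TEEPEE have repeats: E appearing 4 times.
The number of distinct arrangements is 6!/(4!) = 720/24 = 30.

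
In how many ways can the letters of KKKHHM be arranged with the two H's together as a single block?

Treat the 2 copies of H as a single block. The multiset to arrange is then {HH, K, K, K, M}, 5 items in all.
That gives (5)!/(3!) = 20 arrangements.

20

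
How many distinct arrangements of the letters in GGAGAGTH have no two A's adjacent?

630

There are 8!/(4!·2!) = 840 arrangements of GGAGAGTH in total.
Arrangements with the A's together: treat AA as one letter, giving (7)!/(4!) = 210.
Hence 840 − 210 = 630.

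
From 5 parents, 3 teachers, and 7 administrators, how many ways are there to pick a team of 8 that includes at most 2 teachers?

Split by how many teachers are chosen (0 through 2).
Sum: C(3,0)·C(12,8) + C(3,1)·C(12,7) + C(3,2)·C(12,6) = 495 + 2376 + 2772 = 5643.

5643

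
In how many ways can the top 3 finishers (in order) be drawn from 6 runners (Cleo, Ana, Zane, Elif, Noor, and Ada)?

120

There are 6 choices for 1st place, 5 for 2nd, and 4 for 3rd.
That gives 6 × 5 × 4 = 120.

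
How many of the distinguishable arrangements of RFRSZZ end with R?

60

Fix R in the last position and arrange the remaining 5 letters.
Those 5 letters have Z appearing twice, giving (5)!/(2!) = 60.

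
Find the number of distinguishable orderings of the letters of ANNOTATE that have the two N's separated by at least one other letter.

Total arrangements of ANNOTATE: 8!/(2!·2!·2!) = 5040.
If the two N's are adjacent, glue them into one block, leaving 7 items to arrange: (7)!/(2!·2!) = 1260 ways.
Hence 5040 − 1260 = 3780.

3780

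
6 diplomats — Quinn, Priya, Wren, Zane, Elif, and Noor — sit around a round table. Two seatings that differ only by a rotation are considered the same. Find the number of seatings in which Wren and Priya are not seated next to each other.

72

All circular seatings of 6 people number (5)! = 120.
Those with Wren next to Priya: fuse the pair into one unit and seat 5 units around a circle — 2·(4)! = 48.
Subtracting, 120 − 48 = 72.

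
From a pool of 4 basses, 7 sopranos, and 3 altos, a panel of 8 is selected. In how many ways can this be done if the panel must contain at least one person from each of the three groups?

Unrestricted: C(14,8) = 3003 ways to pick any 8 of the 14.
Subtract selections that omit an entire group: no basses → C(10,8) = 45; no sopranos → C(7,8) = 0; no altos → C(11,8) = 165.
Add back selections omitting two groups (i.e. drawn from a single group): C(4,8) + C(7,8) + C(3,8) = 0.
By inclusion–exclusion: 3003 − 210 + 0 = 2793.

2793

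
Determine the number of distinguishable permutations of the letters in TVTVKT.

TVTVKT has 6 letters with T appearing 3 times and V appearing twice.
So there are 6! / (3!·2!) = 60 distinguishable arrangements.

60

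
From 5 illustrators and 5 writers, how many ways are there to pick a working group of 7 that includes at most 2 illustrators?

Split by how many illustrators are chosen (0 through 2).
Sum: C(5,0)·C(5,7) + C(5,1)·C(5,6) + C(5,2)·C(5,5) = 0 + 0 + 10 = 10.

10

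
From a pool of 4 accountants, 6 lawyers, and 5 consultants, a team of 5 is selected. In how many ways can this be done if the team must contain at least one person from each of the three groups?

2170

With no constraint there are C(15,5) = 3003 possible selections.
Selections missing a whole group: no accountants → C(11,5) = 462; no lawyers → C(9,5) = 126; no consultants → C(10,5) = 252.
Add back selections omitting two groups (i.e. drawn from a single group): C(4,5) + C(6,5) + C(5,5) = 7.
By inclusion–exclusion: 3003 − 840 + 7 = 2170.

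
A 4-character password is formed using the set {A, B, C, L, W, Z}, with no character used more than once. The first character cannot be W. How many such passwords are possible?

300

The first character has 6−1 = 5 choices (anything except W).
The remaining 3 characters are filled from the other 5 symbols without repetition: 5 × 4 × 3 = 60.
Total: 5 × 60 = 300.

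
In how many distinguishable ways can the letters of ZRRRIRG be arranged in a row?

210

The 7 letters of ZRRRIRG have repeats: R appearing 4 times.
The number of distinct arrangements is 7!/(4!) = 5040/24 = 210.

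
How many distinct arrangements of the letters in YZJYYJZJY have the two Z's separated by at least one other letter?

Total arrangements of YZJYYJZJY: 9!/(4!·3!·2!) = 1260.
If the two Z's are adjacent, glue them into one block, leaving 8 items to arrange: (8)!/(4!·3!) = 280 ways.
Subtracting, 1260 − 280 = 980 arrangements keep the Z's apart.

980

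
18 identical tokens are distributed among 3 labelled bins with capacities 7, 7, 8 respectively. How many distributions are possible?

Without the upper bounds there are C(20,2) = 190 ways to split 18 among 3 bins.
Subtract solutions that violate a single cap (substitute x_i' = x_i − (cap_i+1)): x_1 ≥ 8 gives C(12,2) = 66; x_2 ≥ 8 gives C(12,2) = 66; x_3 ≥ 9 gives C(11,2) = 55. Together 187.
Add back pairs where two caps are both exceeded: 6 + 3 + 3 = 12.
By inclusion–exclusion the count is 190 − 187 + 12 = 15.

15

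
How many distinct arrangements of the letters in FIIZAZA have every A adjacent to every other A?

180

Treat the 2 copies of A as a single block. The multiset to arrange is then {AA, F, I, I, Z, Z}, 6 items in all.
That gives (6)!/(2!·2!) = 180 arrangements.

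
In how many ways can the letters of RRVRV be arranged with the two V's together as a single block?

4

Treat the 2 copies of V as a single block. The multiset to arrange is then {VV, R, R, R}, 4 items in all.
That gives (4)!/(3!) = 4 arrangements.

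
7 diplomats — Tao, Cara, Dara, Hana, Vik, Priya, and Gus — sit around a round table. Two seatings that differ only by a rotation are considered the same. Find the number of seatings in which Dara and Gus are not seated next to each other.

All circular seatings of 7 people number (6)! = 720.
Seatings with Dara beside Gus: treat them as a block with 2 internal orders, giving 2 × (5)! = 240.
Subtracting, 720 − 240 = 480.

480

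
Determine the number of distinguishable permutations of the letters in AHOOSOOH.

AHOOSOOH has 8 letters with H appearing twice and O appearing 4 times.
So there are 8! / (4!·2!) = 840 distinguishable arrangements.

840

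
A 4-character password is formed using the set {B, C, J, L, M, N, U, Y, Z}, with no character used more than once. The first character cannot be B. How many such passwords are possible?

The first character has 9−1 = 8 choices (anything except B).
The remaining 3 characters are filled from the other 8 symbols without repetition: 8 × 7 × 6 = 336.
Total: 8 × 336 = 2688.

2688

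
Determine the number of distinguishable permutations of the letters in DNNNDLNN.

Letter multiplicities in DNNNDLNN: D×2, L×1, N×5.
Dividing 8! = 40320 by 5!·2! = 240 for the repeated letters gives 168.

168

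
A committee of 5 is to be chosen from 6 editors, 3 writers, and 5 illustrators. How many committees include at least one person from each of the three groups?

1365

With no constraint there are C(14,5) = 2002 possible selections.
Selections missing a whole group: no editors → C(8,5) = 56; no writers → C(11,5) = 462; no illustrators → C(9,5) = 126.
Add back selections omitting two groups (i.e. drawn from a single group): C(6,5) + C(3,5) + C(5,5) = 7.
By inclusion–exclusion: 2002 − 644 + 7 = 1365.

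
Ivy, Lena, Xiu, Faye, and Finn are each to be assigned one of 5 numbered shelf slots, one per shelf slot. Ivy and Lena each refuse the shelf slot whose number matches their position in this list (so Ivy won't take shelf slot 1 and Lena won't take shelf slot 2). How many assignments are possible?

78

Let Aᵢ (for i ∈ {1, 2}) be the placements that put person i in their forbidden shelf slot. Any j of these fix j positions, leaving (5−j)! ways to fill the rest, and there are C(2,j) ways to pick which j.
By inclusion–exclusion, the number of valid placements is Σ_{j=0}^{2} (−1)^j C(2,j)·(5−j)!.
Computing: 120 − 48 + 6 = 78.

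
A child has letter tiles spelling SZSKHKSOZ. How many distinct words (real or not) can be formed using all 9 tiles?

15120

Letter multiplicities in SZSKHKSOZ: H×1, K×2, O×1, S×3, Z×2.
The number of distinct arrangements is 9!/(3!·2!·2!) = 362880/24 = 15120.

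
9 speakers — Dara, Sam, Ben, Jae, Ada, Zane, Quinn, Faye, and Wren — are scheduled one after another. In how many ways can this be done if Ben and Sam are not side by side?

282240

Of the 9! = 362880 arrangements, those with Ben and Sam adjacent number 2 × 8! = 80640 (treat the pair as a block with 2 internal orders).
So 362880 − 80640 = 282240 arrangements keep them apart.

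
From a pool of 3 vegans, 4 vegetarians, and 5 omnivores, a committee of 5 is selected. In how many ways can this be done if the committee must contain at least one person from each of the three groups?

Total 5-person selections from all 12: C(12,5) = 792.
Selections missing a whole group: no vegans → C(9,5) = 126; no vegetarians → C(8,5) = 56; no omnivores → C(7,5) = 21.
Add back selections omitting two groups (i.e. drawn from a single group): C(3,5) + C(4,5) + C(5,5) = 1.
By inclusion–exclusion: 792 − 203 + 1 = 590.

590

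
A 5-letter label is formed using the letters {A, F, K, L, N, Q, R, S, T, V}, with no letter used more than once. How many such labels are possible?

Choose and order 5 of the 10 symbols: the first letter has 10 options, the next 9, and so on down to 6.
10 × 9 × 8 × 7 × 6 = 30240.

30240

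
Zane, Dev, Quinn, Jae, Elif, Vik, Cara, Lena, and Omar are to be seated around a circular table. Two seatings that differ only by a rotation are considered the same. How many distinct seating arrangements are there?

Fix one person's seat to break rotational symmetry; the remaining 8 people can be arranged in (8)! = 40320 ways.

40320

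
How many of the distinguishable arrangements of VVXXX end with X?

With the last slot taken by X, it remains to arrange the other 4 letters (VVXX).
Those 4 letters have V appearing twice and X appearing twice, giving (4)!/(2!·2!) = 6.

6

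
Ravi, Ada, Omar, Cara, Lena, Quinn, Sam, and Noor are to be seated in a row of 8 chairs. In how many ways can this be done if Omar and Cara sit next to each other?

Place the 6 others and the Omar-Cara pair as 7 objects in a line; the pair has 2 internal arrangements.
That gives 2 × 7! = 2 × 5040 = 10080.

10080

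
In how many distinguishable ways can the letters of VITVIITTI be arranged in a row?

1260

The 9 letters of VITVIITTI have repeats: I appearing 4 times, T appearing 3 times, and V appearing twice.
The number of distinct arrangements is 9!/(4!·3!·2!) = 362880/288 = 1260.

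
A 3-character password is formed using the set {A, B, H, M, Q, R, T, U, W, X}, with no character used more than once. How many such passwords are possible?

720

Choose and order 3 of the 10 symbols: the first character has 10 options, the next 9, then 8.
10 × 9 × 8 = 720.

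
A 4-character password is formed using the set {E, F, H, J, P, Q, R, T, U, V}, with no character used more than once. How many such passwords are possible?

5040

Choose and order 4 of the 10 symbols: the first character has 10 options, the next 9, then 8, 7.
That product is 10 × 9 × 8 × 7 = 5040.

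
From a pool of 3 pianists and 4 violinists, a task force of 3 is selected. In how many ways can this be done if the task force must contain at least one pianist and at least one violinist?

Total 3-person selections from all 7: C(7,3) = 35.
Subtract selections that omit an entire group: no pianists → C(4,3) = 4; no violinists → C(3,3) = 1.
Both groups omitted at once is impossible, so 35 − 5 = 30.

30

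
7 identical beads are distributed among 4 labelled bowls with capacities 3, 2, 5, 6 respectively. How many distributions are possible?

61

By stars and bars, unrestricted non-negative solutions to x_1+…+x_4 = 7 number C(7+3,3) = 120.
Subtract solutions that violate a single cap (substitute x_i' = x_i − (cap_i+1)): x_1 ≥ 4 gives C(6,3) = 20; x_2 ≥ 3 gives C(7,3) = 35; x_3 ≥ 6 gives C(4,3) = 4; x_4 ≥ 7 gives C(3,3) = 1. Together 60.
Add back pairs where two caps are both exceeded: 1 + 0 + 0 + 0 + 0 + 0 = 1.
By inclusion–exclusion the count is 120 − 60 + 1 = 61.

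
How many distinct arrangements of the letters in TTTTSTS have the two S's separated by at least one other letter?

Total arrangements of TTTTSTS: 7!/(5!·2!) = 21.
If the two S's are adjacent, glue them into one block, leaving 6 items to arrange: (6)!/(5!) = 6 ways.
Hence 21 − 6 = 15.

15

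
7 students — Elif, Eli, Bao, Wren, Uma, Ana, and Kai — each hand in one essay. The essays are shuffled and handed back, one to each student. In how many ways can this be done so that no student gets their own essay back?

Let Aᵢ be the assignments in which student i gets their own essay. We want the size of the complement of A₁∪…∪A_7.
By inclusion–exclusion this is Σ_{j=0}^{7} (−1)^j C(7,j)·(7−j)!.
Computing: 5040 − 5040 + 2520 − 840 + 210 − 42 + 7 − 1 = 1854.

1854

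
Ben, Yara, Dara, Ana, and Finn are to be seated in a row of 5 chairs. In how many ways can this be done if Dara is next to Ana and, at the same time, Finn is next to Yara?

24

Treat {Dara,Ana} as one block (2 orders) and {Finn,Yara} as another (2 orders).
That leaves 3 units to arrange: 2 × 2 × 3! = 4 × 6 = 24.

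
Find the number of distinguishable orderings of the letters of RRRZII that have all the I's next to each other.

Treat the 2 copies of I as a single block. The multiset to arrange is then {II, R, R, R, Z}, 5 items in all.
That gives (5)!/(3!) = 20 arrangements.

20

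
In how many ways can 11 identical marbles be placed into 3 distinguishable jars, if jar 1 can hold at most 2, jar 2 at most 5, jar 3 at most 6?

6

Ignoring the caps, the number of non-negative solutions to x_1+…+x_3 = 11 is C(13,2) = 78.
Subtract solutions that violate a single cap (substitute x_i' = x_i − (cap_i+1)): x_1 ≥ 3 gives C(10,2) = 45; x_2 ≥ 6 gives C(7,2) = 21; x_3 ≥ 7 gives C(6,2) = 15. Together 81.
Add back pairs where two caps are both exceeded: 6 + 3 + 0 = 9.
By inclusion–exclusion the count is 78 − 81 + 9 = 6.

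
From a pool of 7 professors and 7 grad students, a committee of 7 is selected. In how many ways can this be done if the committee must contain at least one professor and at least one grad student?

3430

With no constraint there are C(14,7) = 3432 possible selections.
Subtract selections that omit an entire group: no professors → C(7,7) = 1; no grad students → C(7,7) = 1.
Both groups omitted at once is impossible, so 3432 − 2 = 3430.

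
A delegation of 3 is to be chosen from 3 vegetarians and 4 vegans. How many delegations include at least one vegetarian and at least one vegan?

Unrestricted: C(7,3) = 35 ways to pick any 3 of the 7.
Selections missing a whole group: no vegetarians → C(4,3) = 4; no vegans → C(3,3) = 1.
Both groups omitted at once is impossible, so 35 − 5 = 30.

30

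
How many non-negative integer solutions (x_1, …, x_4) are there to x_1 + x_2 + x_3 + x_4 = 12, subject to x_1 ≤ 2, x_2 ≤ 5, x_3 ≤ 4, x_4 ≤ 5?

31

Ignoring the caps, the number of non-negative solutions to x_1+…+x_4 = 12 is C(15,3) = 455.
Subtract solutions that violate a single cap (substitute x_i' = x_i − (cap_i+1)): x_1 ≥ 3 gives C(12,3) = 220; x_2 ≥ 6 gives C(9,3) = 84; x_3 ≥ 5 gives C(10,3) = 120; x_4 ≥ 6 gives C(9,3) = 84. Together 508.
Add back pairs where two caps are both exceeded: 20 + 35 + 20 + 4 + 1 + 4 = 84.
By inclusion–exclusion the count is 455 − 508 + 84 = 31.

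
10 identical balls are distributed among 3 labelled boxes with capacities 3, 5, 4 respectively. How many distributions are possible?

Without the upper bounds there are C(12,2) = 66 ways to split 10 among 3 boxes.
Subtract solutions that violate a single cap (substitute x_i' = x_i − (cap_i+1)): x_1 ≥ 4 gives C(8,2) = 28; x_2 ≥ 6 gives C(6,2) = 15; x_3 ≥ 5 gives C(7,2) = 21. Together 64.
Add back pairs where two caps are both exceeded: 1 + 3 + 0 = 4.
By inclusion–exclusion the count is 66 − 64 + 4 = 6.

6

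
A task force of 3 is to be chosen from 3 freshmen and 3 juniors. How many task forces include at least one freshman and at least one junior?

Total 3-person selections from all 6: C(6,3) = 20.
Subtract selections that omit an entire group: no freshmen → C(3,3) = 1; no juniors → C(3,3) = 1.
Both groups omitted at once is impossible, so 20 − 2 = 18.

18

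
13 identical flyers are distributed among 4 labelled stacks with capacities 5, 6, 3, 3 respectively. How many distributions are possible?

Without the upper bounds there are C(16,3) = 560 ways to split 13 among 4 stacks.
Subtract solutions that violate a single cap (substitute x_i' = x_i − (cap_i+1)): x_1 ≥ 6 gives C(10,3) = 120; x_2 ≥ 7 gives C(9,3) = 84; x_3 ≥ 4 gives C(12,3) = 220; x_4 ≥ 4 gives C(12,3) = 220. Together 644.
Add back pairs where two caps are both exceeded: 1 + 20 + 20 + 10 + 10 + 56 = 117.
By inclusion–exclusion the count is 560 − 644 + 117 = 33.

33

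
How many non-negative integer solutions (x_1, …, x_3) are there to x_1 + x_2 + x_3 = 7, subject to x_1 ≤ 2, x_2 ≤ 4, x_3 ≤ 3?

Ignoring the caps, the number of non-negative solutions to x_1+…+x_3 = 7 is C(9,2) = 36.
Subtract solutions that violate a single cap (substitute x_i' = x_i − (cap_i+1)): x_1 ≥ 3 gives C(6,2) = 15; x_2 ≥ 5 gives C(4,2) = 6; x_3 ≥ 4 gives C(5,2) = 10. Together 31.
Add back pairs where two caps are both exceeded: 0 + 1 + 0 = 1.
By inclusion–exclusion the count is 36 − 31 + 1 = 6.

6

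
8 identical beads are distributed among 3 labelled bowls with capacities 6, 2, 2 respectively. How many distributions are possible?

6

By stars and bars, unrestricted non-negative solutions to x_1+…+x_3 = 8 number C(8+2,2) = 45.
Subtract solutions that violate a single cap (substitute x_i' = x_i − (cap_i+1)): x_1 ≥ 7 gives C(3,2) = 3; x_2 ≥ 3 gives C(7,2) = 21; x_3 ≥ 3 gives C(7,2) = 21. Together 45.
Add back pairs where two caps are both exceeded: 0 + 0 + 6 = 6.
By inclusion–exclusion the count is 45 − 45 + 6 = 6.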